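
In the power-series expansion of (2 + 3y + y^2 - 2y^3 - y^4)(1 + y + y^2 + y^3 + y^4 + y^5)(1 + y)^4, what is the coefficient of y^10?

(2 + 3y + y^2 - 2y^3 - y^4) has coefficients 2,3,1,-2,-1 for degrees 0…4.
(1 + y + y^2 + y^3 + y^4 + y^5) has coefficients 1,1,1,1,1,1,0,0,0,0,0 for degrees 0…10.
Finally multiplying by (1 + y)^4, the product of all factors after the first has coefficients 1,5,11,15,16,16,15,11,5,1,0 for degrees 0…10.
[y^10] = 2·0 + 3·1 + 1·5 − 2·11 − 1·15 = -29.

-29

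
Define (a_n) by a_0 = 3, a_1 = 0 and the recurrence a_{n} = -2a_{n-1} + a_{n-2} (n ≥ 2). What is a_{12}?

The ordinary generating function has denominator 1 + 2x - x^2.
Iterating the recurrence: a_0,…,a_{12} = 3, 0, 3, -6, 15, -36, 87, -210, 507, -1224, 2955, -7134, 17223.

17223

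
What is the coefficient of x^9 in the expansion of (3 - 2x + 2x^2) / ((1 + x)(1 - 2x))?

851

The denominator gives the recurrence a_n = a_(n−1) + 2a_(n−2) for n ≥ 3; the numerator fixes a_0 = 3, a_1 = 1, a_2 = 9.
Iterating: 3, 1, 9, 11, 29, 51, 109, 211, 429, 851, so a_9 = 851.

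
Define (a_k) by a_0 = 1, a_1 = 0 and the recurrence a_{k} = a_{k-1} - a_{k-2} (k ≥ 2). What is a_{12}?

The ordinary generating function has denominator 1 - y + y^2.
Iterating the recurrence: a_0,…,a_{12} = 1, 0, -1, -1, 0, 1, 1, 0, -1, -1, 0, 1, 1.

1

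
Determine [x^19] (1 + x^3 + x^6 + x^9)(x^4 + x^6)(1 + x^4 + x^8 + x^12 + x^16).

(1 + x^3 + x^6 + x^9) has coefficients 1,0,0,1,0,0,1,0,0,1 for degrees 0…9.
(x^4 + x^6) has coefficients 0,0,0,0,1,0,1,0,0,0,0,0,0,0,0,0,0,0,0,0 for degrees 0…19.
Finally multiplying by (1 + x^4 + x^8 + x^12 + x^16), the product of all factors after the first has coefficients 0,0,0,0,1,0,1,0,1,0,1,0,1,0,1,0,1,0,1,0 for degrees 0…19.
[x^19] = 1·0 + 1·1 + 1·0 + 1·1 = 2.

2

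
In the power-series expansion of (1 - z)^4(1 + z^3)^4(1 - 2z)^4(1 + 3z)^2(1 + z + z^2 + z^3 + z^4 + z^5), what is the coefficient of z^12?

3419

(1 - z)^4 has coefficients 1,-4,6,-4,1 for degrees 0…4.
(1 + z^3)^4 has coefficients 1,0,0,4,0,0,6,0,0,4,0,0,1 for degrees 0…12.
Multiplying by (1 - 2z)^4 gives running coefficients 1,-8,24,-28,-16,96,-122,16,144,-188,64,96,-127 for degrees 0…12.
Multiplying by (1 + 3z)^2 gives running coefficients 1,-2,-15,44,32,-252,310,148,-858,820,232,-1212,1025 for degrees 0…12.
Finally multiplying by (1 + z + z^2 + z^3 + z^4 + z^5), the product of all factors after the first has coefficients 1,-1,-16,28,60,-192,117,267,-576,200,400,-560,155 for degrees 0…12.
[z^12] = 1·155 − 4·(-560) + 6·400 − 4·200 + 1·(-576) = 3419.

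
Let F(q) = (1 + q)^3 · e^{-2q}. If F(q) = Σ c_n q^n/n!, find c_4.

16

The EGF product rule gives c_4 = Σ_{k_1+k_2=4} C(4; k_1,k_2) · ∏ g_i(k_i), where (1+q)^3 gives the falling factorial (3)_k; e^{-2q} gives (-2)^k.
g_1(k) for k = 0…4: 1, 3, 6, 6, 0.
g_2(k) for k = 0…4: 1, -2, 4, -8, 16.
c_4 = Σ_k C(4,k)·g_1(k)·g_2(4−k) = 1·1·16 + 4·3·(-8) + 6·6·4 + 4·6·(-2) = 16 − 96 + 144 − 48 = 16.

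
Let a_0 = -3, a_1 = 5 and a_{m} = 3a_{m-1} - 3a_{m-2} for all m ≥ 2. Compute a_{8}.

-648

The ordinary generating function has denominator 1 - 3t + 3t^2.
Iterating the recurrence: a_0,…,a_{8} = -3, 5, 24, 57, 99, 126, 81, -135, -648.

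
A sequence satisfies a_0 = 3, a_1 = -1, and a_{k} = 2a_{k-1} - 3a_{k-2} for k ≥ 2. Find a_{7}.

77

The ordinary generating function has denominator 1 - 2q + 3q^2.
Iterating the recurrence: a_0,…,a_{7} = 3, -1, -11, -19, -5, 47, 109, 77.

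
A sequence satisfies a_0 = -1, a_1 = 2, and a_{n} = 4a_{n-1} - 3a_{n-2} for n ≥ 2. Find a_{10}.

88571

The ordinary generating function has denominator 1 - 4y + 3y^2.
Iterating the recurrence: a_0,…,a_{10} = -1, 2, 11, 38, 119, 362, 1091, 3278, 9839, 29522, 88571.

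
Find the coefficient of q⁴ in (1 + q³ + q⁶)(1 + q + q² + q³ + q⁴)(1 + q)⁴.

21

(1 + q³ + q⁶) has coefficients 1,0,0,1,0 for degrees 0…4.
(1 + q + q² + q³ + q⁴) has coefficients 1,1,1,1,1 for degrees 0…4.
Finally multiplying by (1 + q)⁴, the product of all factors after the first has coefficients 1,5,11,15,16 for degrees 0…4.
[q⁴] = 1·16 + 1·5 = 21.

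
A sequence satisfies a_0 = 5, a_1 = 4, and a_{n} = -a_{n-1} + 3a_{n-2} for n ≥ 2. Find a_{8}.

The ordinary generating function has denominator 1 + y - 3y^2.
Iterating the recurrence: a_0,…,a_{8} = 5, 4, 11, 1, 32, -29, 125, -212, 587.

587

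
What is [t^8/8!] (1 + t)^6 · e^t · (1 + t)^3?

4596553

The EGF product rule gives c_8 = Σ_{k_1+k_2+k_3=8} C(8; k_1,k_2,k_3) · ∏ g_i(k_i), where (1+t)^6 gives the falling factorial (6)_k; e^t gives (1)^k; (1+t)^3 gives the falling factorial (3)_k.
g_1(k) for k = 0…8: 1, 6, 30, 120, 360, 720, 720, 0, 0.
g_2(k) for k = 0…8: 1, 1, 1, 1, 1, 1, 1, 1, 1.
g_3(k) for k = 0…8: 1, 3, 6, 6, 0, 0, 0, 0, 0.
First combine the last two factors: h(k) = Σ_j C(k,j)·g_2(j)·g_3(k−j) for k = 0…8: 1, 4, 13, 34, 73, 136, 229, 358, 529.
c_8 = Σ_k C(8,k)·g_1(k)·h(8−k) = 1·1·529 + 8·6·358 + 28·30·229 + 56·120·136 + 70·360·73 + 56·720·34 + 28·720·13 = 529 + 17184 + 192360 + 913920 + 1839600 + 1370880 + 262080 = 4596553.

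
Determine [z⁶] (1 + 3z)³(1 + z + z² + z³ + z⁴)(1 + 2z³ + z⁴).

219

(1 + 3z)³ has coefficients 1,9,27,27 for degrees 0…3.
(1 + z + z² + z³ + z⁴) has coefficients 1,1,1,1,1,0,0 for degrees 0…6.
Finally multiplying by (1 + 2z³ + z⁴), the product of all factors after the first has coefficients 1,1,1,3,4,3,3 for degrees 0…6.
[z⁶] = 1·3 + 9·3 + 27·4 + 27·3 = 219.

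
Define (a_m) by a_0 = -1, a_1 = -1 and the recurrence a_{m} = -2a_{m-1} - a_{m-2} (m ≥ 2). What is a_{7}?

The ordinary generating function has denominator 1 + 2y + y^2.
Iterating the recurrence: a_0,…,a_{7} = -1, -1, 3, -5, 7, -9, 11, -13.

-13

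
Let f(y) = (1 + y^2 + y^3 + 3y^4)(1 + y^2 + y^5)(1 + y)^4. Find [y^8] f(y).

(1 + y^2 + y^3 + 3y^4) has coefficients 1,0,1,1,3 for degrees 0…4.
(1 + y^2 + y^5) has coefficients 1,0,1,0,0,1,0,0,0 for degrees 0…8.
Finally multiplying by (1 + y)^4, the product of all factors after the first has coefficients 1,4,7,8,7,5,5,6,4 for degrees 0…8.
[y^8] = 1·4 + 1·5 + 1·5 + 3·7 = 35.

35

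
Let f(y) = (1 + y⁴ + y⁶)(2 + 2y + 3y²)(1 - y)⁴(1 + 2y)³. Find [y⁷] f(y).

(1 + y⁴ + y⁶) has coefficients 1,0,0,0,1,0,1 for degrees 0…6.
(2 + 2y + 3y²) has coefficients 2,2,3,0,0,0,0,0 for degrees 0…7.
Multiplying by (1 - y)⁴ gives running coefficients 2,-6,7,-8,12,-10,3,0 for degrees 0…7.
Finally multiplying by (1 + 2y)³, the product of all factors after the first has coefficients 2,6,-5,-22,0,22,23,-6 for degrees 0…7.
[y⁷] = 1·(-6) + 1·(-22) + 1·6 = -22.

-22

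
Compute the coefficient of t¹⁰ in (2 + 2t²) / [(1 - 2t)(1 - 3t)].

The denominator gives the recurrence a_n = 5a_(n−1) − 6a_(n−2) for n ≥ 3; the numerator fixes a_0 = 2, a_1 = 10, a_2 = 40.
Iterating: 2, 10, 40, 140, 460, 1460, 4540, 13940, 42460, 128660, 388540, so a_10 = 388540.

388540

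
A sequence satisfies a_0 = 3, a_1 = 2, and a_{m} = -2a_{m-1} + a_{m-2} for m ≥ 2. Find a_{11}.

The ordinary generating function has denominator 1 + 2t - t^2.
Iterating the recurrence: a_0,…,a_{11} = 3, 2, -1, 4, -9, 22, -53, 128, -309, 746, -1801, 4348.

4348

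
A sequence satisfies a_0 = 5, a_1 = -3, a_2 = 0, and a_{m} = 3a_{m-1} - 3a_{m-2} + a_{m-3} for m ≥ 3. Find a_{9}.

The ordinary generating function has denominator 1 - 3y + 3y^2 - y^3.
Iterating the recurrence: a_0,…,a_{9} = 5, -3, 0, 14, 39, 75, 122, 180, 249, 329.

329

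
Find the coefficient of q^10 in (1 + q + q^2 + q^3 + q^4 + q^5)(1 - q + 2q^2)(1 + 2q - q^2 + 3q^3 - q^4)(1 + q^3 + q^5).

21

(1 + q + q^2 + q^3 + q^4 + q^5) has coefficients 1,1,1,1,1,1 for degrees 0…5.
(1 - q + 2q^2) has coefficients 1,-1,2,0,0,0,0,0,0,0,0 for degrees 0…10.
Multiplying by (1 + 2q - q^2 + 3q^3 - q^4) gives running coefficients 1,1,-1,8,-6,7,-2,0,0,0,0 for degrees 0…10.
Finally multiplying by (1 + q^3 + q^5), the product of all factors after the first has coefficients 1,1,-1,9,-5,7,7,-7,15,-8,7 for degrees 0…10.
[q^10] = 1·7 + 1·(-8) + 1·15 + 1·(-7) + 1·7 + 1·7 = 21.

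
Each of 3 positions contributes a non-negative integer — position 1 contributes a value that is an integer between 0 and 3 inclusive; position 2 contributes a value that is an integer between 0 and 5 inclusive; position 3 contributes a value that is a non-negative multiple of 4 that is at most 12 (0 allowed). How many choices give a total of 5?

6

The generating function for the choices is (1 + y + y^2 + y^3)·(1 + y + y^2 + y^3 + y^4 + y^5)·(1 + y^4 + y^8 + y^12); the count is [y^5].
(1 + y + y^2 + y^3) has coefficients 1,1,1,1 for degrees 0…3.
(1 + y + y^2 + y^3 + y^4 + y^5) has coefficients 1,1,1,1,1,1 for degrees 0…5.
Finally multiplying by (1 + y^4 + y^8 + y^12), the product of all factors after the first has coefficients 1,1,1,1,2,2 for degrees 0…5.
[y^5] = 1·2 + 1·2 + 1·1 + 1·1 = 6.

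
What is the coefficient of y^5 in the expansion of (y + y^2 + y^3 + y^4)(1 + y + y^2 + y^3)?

(y + y^2 + y^3 + y^4) has coefficients 0,1,1,1,1 for degrees 0…4.
(1 + y + y^2 + y^3) has coefficients 1,1,1,1,0,0 for degrees 0…5.
[y^5] = 1·0 + 1·1 + 1·1 + 1·1 = 3.

3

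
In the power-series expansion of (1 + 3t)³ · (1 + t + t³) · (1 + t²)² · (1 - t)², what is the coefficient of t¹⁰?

63

(1 + 3t)³ has coefficients 1,9,27,27 for degrees 0…3.
(1 + t + t³) has coefficients 1,1,0,1,0,0,0,0,0,0,0 for degrees 0…10.
Multiplying by (1 + t²)² gives running coefficients 1,1,2,3,1,3,0,1,0,0,0 for degrees 0…10.
Finally multiplying by (1 - t)², the product of all factors after the first has coefficients 1,-1,1,0,-3,4,-5,4,-2,1,0 for degrees 0…10.
[t¹⁰] = 1·0 + 9·1 + 27·(-2) + 27·4 = 63.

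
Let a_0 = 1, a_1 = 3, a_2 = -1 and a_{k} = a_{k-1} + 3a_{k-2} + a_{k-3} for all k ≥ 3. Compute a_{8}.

433

The ordinary generating function has denominator 1 - q - 3q^2 - q^3.
Iterating the recurrence: a_0,…,a_{8} = 1, 3, -1, 9, 9, 35, 71, 185, 433.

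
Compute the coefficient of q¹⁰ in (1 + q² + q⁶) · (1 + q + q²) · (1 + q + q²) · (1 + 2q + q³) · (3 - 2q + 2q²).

19

(1 + q² + q⁶) has coefficients 1,0,1,0,0,0,1 for degrees 0…6.
(1 + q + q²) has coefficients 1,1,1,0,0,0,0,0,0,0,0 for degrees 0…10.
Multiplying by (1 + q + q²) gives running coefficients 1,2,3,2,1,0,0,0,0,0,0 for degrees 0…10.
Multiplying by (1 + 2q + q³) gives running coefficients 1,4,7,9,7,5,2,1,0,0,0 for degrees 0…10.
Finally multiplying by (3 - 2q + 2q²), the product of all factors after the first has coefficients 3,10,15,21,17,19,10,9,2,2,0 for degrees 0…10.
[q¹⁰] = 1·0 + 1·2 + 1·17 = 19.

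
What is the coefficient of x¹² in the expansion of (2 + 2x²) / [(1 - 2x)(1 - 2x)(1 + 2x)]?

69632

The denominator gives the recurrence a_n = 2a_(n−1) + 4a_(n−2) − 8a_(n−3) for n ≥ 3; the numerator fixes a_0 = 2, a_1 = 4, a_2 = 18.
Iterating: 2, 4, 18, 36, 112, 224, 608, 1216, 3072, 6144, 14848, 29696, 69632, so a_12 = 69632.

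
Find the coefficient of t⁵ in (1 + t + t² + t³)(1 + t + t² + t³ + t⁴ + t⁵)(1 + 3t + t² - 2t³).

14

(1 + t + t² + t³) has coefficients 1,1,1,1 for degrees 0…3.
(1 + t + t² + t³ + t⁴ + t⁵) has coefficients 1,1,1,1,1,1 for degrees 0…5.
Finally multiplying by (1 + 3t + t² - 2t³), the product of all factors after the first has coefficients 1,4,5,3,3,3 for degrees 0…5.
[t⁵] = 1·3 + 1·3 + 1·3 + 1·5 = 14.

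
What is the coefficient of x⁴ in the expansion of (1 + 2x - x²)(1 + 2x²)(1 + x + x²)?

(1 + 2x - x²) has coefficients 1,2,-1 for degrees 0…2.
(1 + 2x²) has coefficients 1,0,2,0,0 for degrees 0…4.
Finally multiplying by (1 + x + x²), the product of all factors after the first has coefficients 1,1,3,2,2 for degrees 0…4.
[x⁴] = 1·2 + 2·2 − 1·3 = 3.

3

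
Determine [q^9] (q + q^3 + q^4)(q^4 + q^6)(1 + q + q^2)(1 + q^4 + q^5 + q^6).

5

(q + q^3 + q^4) has coefficients 0,1,0,1,1 for degrees 0…4.
(q^4 + q^6) has coefficients 0,0,0,0,1,0,1,0,0,0 for degrees 0…9.
Multiplying by (1 + q + q^2) gives running coefficients 0,0,0,0,1,1,2,1,1,0 for degrees 0…9.
Finally multiplying by (1 + q^4 + q^5 + q^6), the product of all factors after the first has coefficients 0,0,0,0,1,1,2,1,2,2 for degrees 0…9.
[q^9] = 1·2 + 1·2 + 1·1 = 5.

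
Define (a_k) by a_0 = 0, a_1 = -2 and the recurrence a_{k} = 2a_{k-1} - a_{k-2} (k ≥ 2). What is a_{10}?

The ordinary generating function has denominator 1 - 2y + y^2.
Iterating the recurrence: a_0,…,a_{10} = 0, -2, -4, -6, -8, -10, -12, -14, -16, -18, -20.

-20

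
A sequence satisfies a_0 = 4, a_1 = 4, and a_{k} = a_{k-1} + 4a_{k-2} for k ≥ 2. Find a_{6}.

724

The ordinary generating function has denominator 1 - y - 4y^2.
Iterating the recurrence: a_0,…,a_{6} = 4, 4, 20, 36, 116, 260, 724.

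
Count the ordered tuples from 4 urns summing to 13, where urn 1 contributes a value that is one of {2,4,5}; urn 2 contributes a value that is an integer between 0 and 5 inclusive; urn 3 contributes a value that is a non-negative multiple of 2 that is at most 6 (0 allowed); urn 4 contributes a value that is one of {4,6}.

The generating function for the choices is (t^2 + t^4 + t^5)·(1 + t + t^2 + t^3 + t^4 + t^5)·(1 + t^2 + t^4 + t^6)·(t^4 + t^6); the count is [t^13].
(t^2 + t^4 + t^5) has coefficients 0,0,1,0,1,1 for degrees 0…5.
(1 + t + t^2 + t^3 + t^4 + t^5) has coefficients 1,1,1,1,1,1,0,0,0,0,0,0,0,0 for degrees 0…13.
Multiplying by (1 + t^2 + t^4 + t^6) gives running coefficients 1,1,2,2,3,3,3,3,2,2,1,1,0,0 for degrees 0…13.
Finally multiplying by (t^4 + t^6), the product of all factors after the first has coefficients 0,0,0,0,1,1,3,3,5,5,6,6,5,5 for degrees 0…13.
[t^13] = 1·6 + 1·5 + 1·5 = 16.

16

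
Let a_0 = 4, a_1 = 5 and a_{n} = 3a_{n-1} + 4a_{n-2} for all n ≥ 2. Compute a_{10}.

1887439

The ordinary generating function has denominator 1 - 3q - 4q^2.
Iterating the recurrence: a_0,…,a_{10} = 4, 5, 31, 113, 463, 1841, 7375, 29489, 117967, 471857, 1887439.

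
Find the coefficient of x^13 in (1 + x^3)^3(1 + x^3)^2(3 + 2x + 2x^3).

10

(1 + x^3)^3 has coefficients 1,0,0,3,0,0,3,0,0,1 for degrees 0…9.
(1 + x^3)^2 has coefficients 1,0,0,2,0,0,1,0,0,0,0,0,0,0 for degrees 0…13.
Finally multiplying by (3 + 2x + 2x^3), the product of all factors after the first has coefficients 3,2,0,8,4,0,7,2,0,2,0,0,0,0 for degrees 0…13.
[x^13] = 1·0 + 3·0 + 3·2 + 1·4 = 10.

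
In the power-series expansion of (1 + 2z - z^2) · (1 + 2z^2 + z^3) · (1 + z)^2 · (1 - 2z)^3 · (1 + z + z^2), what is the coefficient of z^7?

(1 + 2z - z^2) has coefficients 1,2,-1 for degrees 0…2.
(1 + 2z^2 + z^3) has coefficients 1,0,2,1,0,0,0,0 for degrees 0…7.
Multiplying by (1 + z)^2 gives running coefficients 1,2,3,5,4,1,0,0 for degrees 0…7.
Multiplying by (1 - 2z)^3 gives running coefficients 1,-4,3,3,-6,13,2,-20 for degrees 0…7.
Finally multiplying by (1 + z + z^2), the product of all factors after the first has coefficients 1,-3,0,2,0,10,9,-5 for degrees 0…7.
[z^7] = 1·(-5) + 2·9 − 1·10 = 3.

3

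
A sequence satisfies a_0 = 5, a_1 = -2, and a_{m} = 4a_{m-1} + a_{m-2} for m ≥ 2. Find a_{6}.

-1059

The ordinary generating function has denominator 1 - 4x - x^2.
Iterating the recurrence: a_0,…,a_{6} = 5, -2, -3, -14, -59, -250, -1059.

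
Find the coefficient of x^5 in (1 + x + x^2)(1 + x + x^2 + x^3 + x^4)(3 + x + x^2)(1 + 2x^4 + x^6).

26

(1 + x + x^2) has coefficients 1,1,1 for degrees 0…2.
(1 + x + x^2 + x^3 + x^4) has coefficients 1,1,1,1,1,0 for degrees 0…5.
Multiplying by (3 + x + x^2) gives running coefficients 3,4,5,5,5,2 for degrees 0…5.
Finally multiplying by (1 + 2x^4 + x^6), the product of all factors after the first has coefficients 3,4,5,5,11,10 for degrees 0…5.
[x^5] = 1·10 + 1·11 + 1·5 = 26.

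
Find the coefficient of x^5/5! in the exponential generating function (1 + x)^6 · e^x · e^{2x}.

The EGF product rule gives c_5 = Σ_{k_1+k_2+k_3=5} C(5; k_1,k_2,k_3) · ∏ g_i(k_i), where (1+x)^6 gives the falling factorial (6)_k; e^x gives (1)^k; e^{2x} gives (2)^k.
g_1(k) for k = 0…5: 1, 6, 30, 120, 360, 720.
g_2(k) for k = 0…5: 1, 1, 1, 1, 1, 1.
g_3(k) for k = 0…5: 1, 2, 4, 8, 16, 32.
First combine the last two factors: h(k) = Σ_j C(k,j)·g_2(j)·g_3(k−j) for k = 0…5: 1, 3, 9, 27, 81, 243.
c_5 = Σ_k C(5,k)·g_1(k)·h(5−k) = 1·1·243 + 5·6·81 + 10·30·27 + 10·120·9 + 5·360·3 + 1·720·1 = 243 + 2430 + 8100 + 10800 + 5400 + 720 = 27693.

27693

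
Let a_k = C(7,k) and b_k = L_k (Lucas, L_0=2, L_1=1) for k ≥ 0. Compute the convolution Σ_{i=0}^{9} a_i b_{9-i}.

Write out a_i and b_{9-i} for i = 0,…,9 and sum the products.
Σ = 1·76 + 7·47 + 21·29 + 35·18 + 35·11 + 21·7 + 7·4 + 1·3 + 0·1 + 0·2 = 2207.

2207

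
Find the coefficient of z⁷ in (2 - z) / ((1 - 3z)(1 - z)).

5467

Partial fractions give a closed form: a_n = (5/2)·3^n + (-1/2)·1^n.
At n = 7: a_7 = 5467.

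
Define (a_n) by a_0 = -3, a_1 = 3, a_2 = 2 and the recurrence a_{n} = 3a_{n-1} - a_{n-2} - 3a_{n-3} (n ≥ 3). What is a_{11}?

-372

The ordinary generating function has denominator 1 - 3x + x^2 + 3x^3.
Iterating the recurrence: a_0,…,a_{11} = -3, 3, 2, 12, 25, 57, 110, 198, 313, 411, 326, -372.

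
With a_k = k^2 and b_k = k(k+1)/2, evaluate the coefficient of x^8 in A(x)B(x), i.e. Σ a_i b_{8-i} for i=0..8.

714

This is [x^8] in the product of the two ordinary generating functions.
Σ = 0·36 + 1·28 + 4·21 + 9·15 + 16·10 + 25·6 + 36·3 + 49·1 + 64·0 = 714.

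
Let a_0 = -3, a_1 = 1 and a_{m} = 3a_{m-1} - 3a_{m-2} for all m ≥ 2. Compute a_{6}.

The ordinary generating function has denominator 1 - 3t + 3t^2.
Iterating the recurrence: a_0,…,a_{6} = -3, 1, 12, 33, 63, 90, 81.

81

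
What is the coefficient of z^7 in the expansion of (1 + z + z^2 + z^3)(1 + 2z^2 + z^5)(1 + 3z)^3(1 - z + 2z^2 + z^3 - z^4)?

(1 + z + z^2 + z^3) has coefficients 1,1,1,1 for degrees 0…3.
(1 + 2z^2 + z^5) has coefficients 1,0,2,0,0,1,0,0 for degrees 0…7.
Multiplying by (1 + 3z)^3 gives running coefficients 1,9,29,45,54,55,9,27 for degrees 0…7.
Finally multiplying by (1 - z + 2z^2 + z^3 - z^4), the product of all factors after the first has coefficients 1,8,22,35,75,111,78,137 for degrees 0…7.
[z^7] = 1·137 + 1·78 + 1·111 + 1·75 = 401.

401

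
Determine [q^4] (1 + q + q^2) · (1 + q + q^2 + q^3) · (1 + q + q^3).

7

(1 + q + q^2) has coefficients 1,1,1 for degrees 0…2.
(1 + q + q^2 + q^3) has coefficients 1,1,1,1,0 for degrees 0…4.
Finally multiplying by (1 + q + q^3), the product of all factors after the first has coefficients 1,2,2,3,2 for degrees 0…4.
[q^4] = 1·2 + 1·3 + 1·2 = 7.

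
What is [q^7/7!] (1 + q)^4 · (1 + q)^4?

40320

The EGF product rule gives c_7 = Σ_{k_1+k_2=7} C(7; k_1,k_2) · ∏ g_i(k_i), where (1+q)^4 gives the falling factorial (4)_k; (1+q)^4 gives the falling factorial (4)_k.
g_1(k) for k = 0…7: 1, 4, 12, 24, 24, 0, 0, 0.
g_2(k) for k = 0…7: 1, 4, 12, 24, 24, 0, 0, 0.
c_7 = Σ_k C(7,k)·g_1(k)·g_2(7−k) = 35·24·24 + 35·24·24 = 20160 + 20160 = 40320.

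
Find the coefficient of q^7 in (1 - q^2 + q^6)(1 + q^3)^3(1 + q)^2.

(1 - q^2 + q^6) has coefficients 1,0,-1,0,0,0,1 for degrees 0…6.
(1 + q^3)^3 has coefficients 1,0,0,3,0,0,3,0 for degrees 0…7.
Finally multiplying by (1 + q)^2, the product of all factors after the first has coefficients 1,2,1,3,6,3,3,6 for degrees 0…7.
[q^7] = 1·6 − 1·3 + 1·2 = 5.

5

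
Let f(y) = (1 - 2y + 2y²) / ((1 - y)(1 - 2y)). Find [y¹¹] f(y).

The denominator gives the recurrence a_n = 3a_(n−1) − 2a_(n−2) for n ≥ 3; the numerator fixes a_0 = 1, a_1 = 1, a_2 = 3.
Iterating: 1, 1, 3, 7, 15, 31, 63, 127, 255, 511, 1023, 2047, so a_11 = 2047.

2047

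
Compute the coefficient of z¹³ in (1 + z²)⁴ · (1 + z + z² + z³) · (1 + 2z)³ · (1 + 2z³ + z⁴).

(1 + z²)⁴ has coefficients 1,0,4,0,6,0,4,0,1 for degrees 0…8.
(1 + z + z² + z³) has coefficients 1,1,1,1,0,0,0,0,0,0,0,0,0,0 for degrees 0…13.
Multiplying by (1 + 2z)³ gives running coefficients 1,7,19,27,26,20,8,0,0,0,0,0,0,0 for degrees 0…13.
Finally multiplying by (1 + 2z³ + z⁴), the product of all factors after the first has coefficients 1,7,19,29,41,65,81,79,66,36,8,0,0,0 for degrees 0…13.
[z¹³] = 1·0 + 4·0 + 6·36 + 4·79 + 1·65 = 597.

597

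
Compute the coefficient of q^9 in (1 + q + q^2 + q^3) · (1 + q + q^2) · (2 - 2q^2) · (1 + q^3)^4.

4

(1 + q + q^2 + q^3) has coefficients 1,1,1,1 for degrees 0…3.
(1 + q + q^2) has coefficients 1,1,1,0,0,0,0,0,0,0 for degrees 0…9.
Multiplying by (2 - 2q^2) gives running coefficients 2,2,0,-2,-2,0,0,0,0,0 for degrees 0…9.
Finally multiplying by (1 + q^3)^4, the product of all factors after the first has coefficients 2,2,0,6,6,0,4,4,0,-4 for degrees 0…9.
[q^9] = 1·(-4) + 1·0 + 1·4 + 1·4 = 4.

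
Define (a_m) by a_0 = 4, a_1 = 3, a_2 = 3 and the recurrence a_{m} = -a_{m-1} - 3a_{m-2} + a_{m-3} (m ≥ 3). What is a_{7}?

-34

The ordinary generating function has denominator 1 + x + 3x^2 - x^3.
Iterating the recurrence: a_0,…,a_{7} = 4, 3, 3, -8, 2, 25, -39, -34.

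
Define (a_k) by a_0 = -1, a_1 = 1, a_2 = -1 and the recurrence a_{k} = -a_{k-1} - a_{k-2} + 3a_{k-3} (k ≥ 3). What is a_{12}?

87

The ordinary generating function has denominator 1 + y + y^2 - 3y^3.
Iterating the recurrence: a_0,…,a_{12} = -1, 1, -1, -3, 7, -7, -9, 37, -49, -15, 175, -307, 87.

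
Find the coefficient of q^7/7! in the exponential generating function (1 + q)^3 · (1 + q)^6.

The EGF product rule gives c_7 = Σ_{k_1+k_2=7} C(7; k_1,k_2) · ∏ g_i(k_i), where (1+q)^3 gives the falling factorial (3)_k; (1+q)^6 gives the falling factorial (6)_k.
g_1(k) for k = 0…7: 1, 3, 6, 6, 0, 0, 0, 0.
g_2(k) for k = 0…7: 1, 6, 30, 120, 360, 720, 720, 0.
c_7 = Σ_k C(7,k)·g_1(k)·g_2(7−k) = 7·3·720 + 21·6·720 + 35·6·360 = 15120 + 90720 + 75600 = 181440.

181440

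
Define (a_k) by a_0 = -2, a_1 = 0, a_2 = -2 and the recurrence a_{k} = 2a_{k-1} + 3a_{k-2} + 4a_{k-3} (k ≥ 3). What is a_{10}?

-39922

The ordinary generating function has denominator 1 - 2q - 3q^2 - 4q^3.
Iterating the recurrence: a_0,…,a_{10} = -2, 0, -2, -12, -30, -104, -346, -1124, -3702, -12160, -39922.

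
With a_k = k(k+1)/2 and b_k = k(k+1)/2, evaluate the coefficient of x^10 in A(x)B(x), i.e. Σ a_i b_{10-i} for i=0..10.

This is [x^10] in the product of the two ordinary generating functions.
Σ = 0·55 + 1·45 + 3·36 + 6·28 + 10·21 + 15·15 + 21·10 + 28·6 + 36·3 + 45·1 + 55·0 = 1287.

1287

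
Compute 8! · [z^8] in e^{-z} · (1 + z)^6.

The EGF product rule gives c_8 = Σ_{k_1+k_2=8} C(8; k_1,k_2) · ∏ g_i(k_i), where e^{-z} gives (-1)^k; (1+z)^6 gives the falling factorial (6)_k.
g_1(k) for k = 0…8: 1, -1, 1, -1, 1, -1, 1, -1, 1.
g_2(k) for k = 0…8: 1, 6, 30, 120, 360, 720, 720, 0, 0.
c_8 = Σ_k C(8,k)·g_1(k)·g_2(8−k) = 28·1·720 + 56·(-1)·720 + 70·1·360 + 56·(-1)·120 + 28·1·30 + 8·(-1)·6 + 1·1·1 = 20160 − 40320 + 25200 − 6720 + 840 − 48 + 1 = -887.

-887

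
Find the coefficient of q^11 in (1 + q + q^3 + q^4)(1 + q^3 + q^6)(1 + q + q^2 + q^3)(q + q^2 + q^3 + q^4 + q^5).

25

(1 + q + q^3 + q^4) has coefficients 1,1,0,1,1 for degrees 0…4.
(1 + q^3 + q^6) has coefficients 1,0,0,1,0,0,1,0,0,0,0,0 for degrees 0…11.
Multiplying by (1 + q + q^2 + q^3) gives running coefficients 1,1,1,2,1,1,2,1,1,1,0,0 for degrees 0…11.
Finally multiplying by (q + q^2 + q^3 + q^4 + q^5), the product of all factors after the first has coefficients 0,1,2,3,5,6,6,7,7,6,6,5 for degrees 0…11.
[q^11] = 1·5 + 1·6 + 1·7 + 1·7 = 25.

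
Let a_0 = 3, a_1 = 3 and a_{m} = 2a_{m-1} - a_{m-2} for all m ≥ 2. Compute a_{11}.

3

The ordinary generating function has denominator 1 - 2q + q^2.
Iterating the recurrence: a_0,…,a_{11} = 3, 3, 3, 3, 3, 3, 3, 3, 3, 3, 3, 3.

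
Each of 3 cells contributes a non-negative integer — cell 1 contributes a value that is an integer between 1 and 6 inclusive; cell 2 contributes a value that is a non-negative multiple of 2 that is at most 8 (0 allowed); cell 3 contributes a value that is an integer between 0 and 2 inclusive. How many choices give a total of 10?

9

The generating function for the choices is (t + t^2 + t^3 + t^4 + t^5 + t^6)·(1 + t^2 + t^4 + t^6 + t^8)·(1 + t + t^2); the count is [t^10].
(t + t^2 + t^3 + t^4 + t^5 + t^6) has coefficients 0,1,1,1,1,1,1 for degrees 0…6.
(1 + t^2 + t^4 + t^6 + t^8) has coefficients 1,0,1,0,1,0,1,0,1,0,0 for degrees 0…10.
Finally multiplying by (1 + t + t^2), the product of all factors after the first has coefficients 1,1,2,1,2,1,2,1,2,1,1 for degrees 0…10.
[t^10] = 1·1 + 1·2 + 1·1 + 1·2 + 1·1 + 1·2 = 9.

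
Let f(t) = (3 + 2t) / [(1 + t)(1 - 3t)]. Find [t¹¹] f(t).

487154

The denominator gives the recurrence a_n = 2a_(n−1) + 3a_(n−2) for n ≥ 3; the numerator fixes a_0 = 3, a_1 = 8, a_2 = 25.
Iterating: 3, 8, 25, 74, 223, 668, 2005, 6014, 18043, 54128, 162385, 487154, so a_11 = 487154.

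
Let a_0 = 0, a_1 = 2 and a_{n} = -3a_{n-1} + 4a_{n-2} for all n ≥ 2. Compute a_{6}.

The ordinary generating function has denominator 1 + 3t - 4t^2.
Iterating the recurrence: a_0,…,a_{6} = 0, 2, -6, 26, -102, 410, -1638.

-1638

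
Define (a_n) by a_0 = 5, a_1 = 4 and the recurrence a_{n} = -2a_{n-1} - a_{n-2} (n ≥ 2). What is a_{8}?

-67

The ordinary generating function has denominator 1 + 2z + z^2.
Iterating the recurrence: a_0,…,a_{8} = 5, 4, -13, 22, -31, 40, -49, 58, -67.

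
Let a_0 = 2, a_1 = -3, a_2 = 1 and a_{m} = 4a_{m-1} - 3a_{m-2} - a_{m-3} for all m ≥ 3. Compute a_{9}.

The ordinary generating function has denominator 1 - 4t + 3t^2 + t^3.
Iterating the recurrence: a_0,…,a_{9} = 2, -3, 1, 11, 44, 142, 425, 1230, 3503, 9897.

9897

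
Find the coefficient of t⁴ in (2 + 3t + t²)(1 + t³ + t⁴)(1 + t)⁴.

33

(2 + 3t + t²) has coefficients 2,3,1 for degrees 0…2.
(1 + t³ + t⁴) has coefficients 1,0,0,1,1 for degrees 0…4.
Finally multiplying by (1 + t)⁴, the product of all factors after the first has coefficients 1,4,6,5,6 for degrees 0…4.
[t⁴] = 2·6 + 3·5 + 1·6 = 33.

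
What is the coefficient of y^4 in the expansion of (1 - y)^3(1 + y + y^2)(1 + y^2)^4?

(1 - y)^3 has coefficients 1,-3,3,-1 for degrees 0…3.
(1 + y + y^2) has coefficients 1,1,1,0,0 for degrees 0…4.
Finally multiplying by (1 + y^2)^4, the product of all factors after the first has coefficients 1,1,5,4,10 for degrees 0…4.
[y^4] = 1·10 − 3·4 + 3·5 − 1·1 = 12.

12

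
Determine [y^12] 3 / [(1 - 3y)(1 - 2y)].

Partial fractions give a closed form: a_n = (9)·3^n + (-6)·2^n.
At n = 12: a_12 = 4758393.

4758393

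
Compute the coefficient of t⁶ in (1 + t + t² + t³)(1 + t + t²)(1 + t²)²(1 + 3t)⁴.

1762

(1 + t + t² + t³) has coefficients 1,1,1,1 for degrees 0…3.
(1 + t + t²) has coefficients 1,1,1,0,0,0,0 for degrees 0…6.
Multiplying by (1 + t²)² gives running coefficients 1,1,3,2,3,1,1 for degrees 0…6.
Finally multiplying by (1 + 3t)⁴, the product of all factors after the first has coefficients 1,13,69,200,378,550,634 for degrees 0…6.
[t⁶] = 1·634 + 1·550 + 1·378 + 1·200 = 1762.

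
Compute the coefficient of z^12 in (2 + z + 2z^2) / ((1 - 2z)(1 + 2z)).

The denominator gives the recurrence a_n = 4a_(n−2) for n ≥ 3; the numerator fixes a_0 = 2, a_1 = 1, a_2 = 10.
Iterating: 2, 1, 10, 4, 40, 16, 160, 64, 640, 256, 2560, 1024, 10240, so a_12 = 10240.

10240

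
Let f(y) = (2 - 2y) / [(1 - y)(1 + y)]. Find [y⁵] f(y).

-2

Partial fractions give a closed form: a_n = (2)·(-1)^n.
At n = 5: a_5 = -2.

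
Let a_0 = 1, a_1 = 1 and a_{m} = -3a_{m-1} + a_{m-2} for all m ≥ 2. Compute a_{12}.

The ordinary generating function has denominator 1 + 3z - z^2.
Iterating the recurrence: a_0,…,a_{12} = 1, 1, -2, 7, -23, 76, -251, 829, -2738, 9043, -29867, 98644, -325799.

-325799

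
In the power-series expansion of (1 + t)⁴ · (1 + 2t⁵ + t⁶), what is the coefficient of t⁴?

1

(1 + t)⁴ has coefficients 1,4,6,4,1 for degrees 0…4.
(1 + 2t⁵ + t⁶) has coefficients 1,0,0,0,0 for degrees 0…4.
[t⁴] = 1·0 + 4·0 + 6·0 + 4·0 + 1·1 = 1.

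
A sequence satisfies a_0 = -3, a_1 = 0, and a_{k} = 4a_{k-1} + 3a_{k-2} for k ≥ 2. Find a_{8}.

The ordinary generating function has denominator 1 - 4y - 3y^2.
Iterating the recurrence: a_0,…,a_{8} = -3, 0, -9, -36, -171, -792, -3681, -17100, -79443.

-79443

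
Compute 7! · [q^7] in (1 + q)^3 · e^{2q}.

The EGF product rule gives c_7 = Σ_{k_1+k_2=7} C(7; k_1,k_2) · ∏ g_i(k_i), where (1+q)^3 gives the falling factorial (3)_k; e^{2q} gives (2)^k.
g_1(k) for k = 0…7: 1, 3, 6, 6, 0, 0, 0, 0.
g_2(k) for k = 0…7: 1, 2, 4, 8, 16, 32, 64, 128.
c_7 = Σ_k C(7,k)·g_1(k)·g_2(7−k) = 1·1·128 + 7·3·64 + 21·6·32 + 35·6·16 = 128 + 1344 + 4032 + 3360 = 8864.

8864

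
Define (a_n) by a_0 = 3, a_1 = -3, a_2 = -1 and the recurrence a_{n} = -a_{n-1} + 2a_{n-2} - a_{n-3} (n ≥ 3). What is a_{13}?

-10542

The ordinary generating function has denominator 1 + z - 2z^2 + z^3.
Iterating the recurrence: a_0,…,a_{13} = 3, -3, -1, -8, 9, -24, 50, -107, 231, -495, 1064, -2285, 4908, -10542.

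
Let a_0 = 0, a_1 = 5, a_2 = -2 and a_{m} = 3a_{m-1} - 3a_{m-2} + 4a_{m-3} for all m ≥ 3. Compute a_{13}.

-84511

The ordinary generating function has denominator 1 - 3t + 3t^2 - 4t^3.
Iterating the recurrence: a_0,…,a_{13} = 0, 5, -2, -21, -37, -56, -141, -403, -1010, -2385, -5737, -14096, -34617, -84511.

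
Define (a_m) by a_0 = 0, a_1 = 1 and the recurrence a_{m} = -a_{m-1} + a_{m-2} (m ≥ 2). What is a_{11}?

89

The ordinary generating function has denominator 1 + t - t^2.
Iterating the recurrence: a_0,…,a_{11} = 0, 1, -1, 2, -3, 5, -8, 13, -21, 34, -55, 89.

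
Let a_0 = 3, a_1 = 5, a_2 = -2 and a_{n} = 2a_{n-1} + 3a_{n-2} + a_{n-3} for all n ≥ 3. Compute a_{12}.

242238

The ordinary generating function has denominator 1 - 2y - 3y^2 - y^3.
Iterating the recurrence: a_0,…,a_{12} = 3, 5, -2, 14, 27, 94, 283, 875, 2693, 8294, 25542, 78659, 242238.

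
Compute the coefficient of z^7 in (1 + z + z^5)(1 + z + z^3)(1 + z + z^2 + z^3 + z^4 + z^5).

(1 + z + z^5) has coefficients 1,1,0,0,0,1 for degrees 0…5.
(1 + z + z^3) has coefficients 1,1,0,1,0,0,0,0 for degrees 0…7.
Finally multiplying by (1 + z + z^2 + z^3 + z^4 + z^5), the product of all factors after the first has coefficients 1,2,2,3,3,3,2,1 for degrees 0…7.
[z^7] = 1·1 + 1·2 + 1·2 = 5.

5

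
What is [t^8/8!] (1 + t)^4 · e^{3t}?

The EGF product rule gives c_8 = Σ_{k_1+k_2=8} C(8; k_1,k_2) · ∏ g_i(k_i), where (1+t)^4 gives the falling factorial (4)_k; e^{3t} gives (3)^k.
g_1(k) for k = 0…8: 1, 4, 12, 24, 24, 0, 0, 0, 0.
g_2(k) for k = 0…8: 1, 3, 9, 27, 81, 243, 729, 2187, 6561.
c_8 = Σ_k C(8,k)·g_1(k)·g_2(8−k) = 1·1·6561 + 8·4·2187 + 28·12·729 + 56·24·243 + 70·24·81 = 6561 + 69984 + 244944 + 326592 + 136080 = 784161.

784161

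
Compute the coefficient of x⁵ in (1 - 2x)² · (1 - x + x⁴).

-4

(1 - 2x)² has coefficients 1,-4,4 for degrees 0…2.
(1 - x + x⁴) has coefficients 1,-1,0,0,1,0 for degrees 0…5.
[x⁵] = 1·0 − 4·1 + 4·0 = -4.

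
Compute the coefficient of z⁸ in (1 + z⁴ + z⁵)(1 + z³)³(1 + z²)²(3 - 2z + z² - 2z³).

5

(1 + z⁴ + z⁵) has coefficients 1,0,0,0,1,1 for degrees 0…5.
(1 + z³)³ has coefficients 1,0,0,3,0,0,3,0,0 for degrees 0…8.
Multiplying by (1 + z²)² gives running coefficients 1,0,2,3,1,6,3,3,6 for degrees 0…8.
Finally multiplying by (3 - 2z + z² - 2z³), the product of all factors after the first has coefficients 3,-2,7,3,-1,15,-8,7,3 for degrees 0…8.
[z⁸] = 1·3 + 1·(-1) + 1·3 = 5.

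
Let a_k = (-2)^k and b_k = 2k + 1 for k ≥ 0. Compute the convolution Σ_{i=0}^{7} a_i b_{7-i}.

The convolution is the x^7 coefficient of A(x)B(x).
Σ = 1·15 − 2·13 + 4·11 − 8·9 + 16·7 − 32·5 + 64·3 − 128·1 = -23.

-23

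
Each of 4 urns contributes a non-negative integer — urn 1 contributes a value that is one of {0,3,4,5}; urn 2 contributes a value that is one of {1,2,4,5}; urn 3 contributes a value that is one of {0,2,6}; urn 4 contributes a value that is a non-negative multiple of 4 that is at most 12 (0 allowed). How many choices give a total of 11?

The generating function for the choices is (1 + x³ + x⁴ + x⁵)·(x + x² + x⁴ + x⁵)·(1 + x² + x⁶)·(1 + x⁴ + x⁸ + x¹²); the count is [x¹¹].
(1 + x³ + x⁴ + x⁵) has coefficients 1,0,0,1,1,1 for degrees 0…5.
(x + x² + x⁴ + x⁵) has coefficients 0,1,1,0,1,1,0,0,0,0,0,0 for degrees 0…11.
Multiplying by (1 + x² + x⁶) gives running coefficients 0,1,1,1,2,1,1,2,1,0,1,1 for degrees 0…11.
Finally multiplying by (1 + x⁴ + x⁸ + x¹²), the product of all factors after the first has coefficients 0,1,1,1,2,2,2,3,3,2,3,4 for degrees 0…11.
[x¹¹] = 1·4 + 1·3 + 1·3 + 1·2 = 12.

12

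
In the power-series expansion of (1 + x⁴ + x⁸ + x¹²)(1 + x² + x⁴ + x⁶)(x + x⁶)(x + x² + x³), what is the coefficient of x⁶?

(1 + x⁴ + x⁸ + x¹²) has coefficients 1,0,0,0,1,0,0 for degrees 0…6.
(1 + x² + x⁴ + x⁶) has coefficients 1,0,1,0,1,0,1 for degrees 0…6.
Multiplying by (x + x⁶) gives running coefficients 0,1,0,1,0,1,1 for degrees 0…6.
Finally multiplying by (x + x² + x³), the product of all factors after the first has coefficients 0,0,1,1,2,1,2 for degrees 0…6.
[x⁶] = 1·2 + 1·1 = 3.

3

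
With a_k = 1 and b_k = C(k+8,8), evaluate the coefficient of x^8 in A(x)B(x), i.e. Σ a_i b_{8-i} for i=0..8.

24310

Write out a_i and b_{8-i} for i = 0,…,8 and sum the products.
Σ = 1·12870 + 1·6435 + 1·3003 + 1·1287 + 1·495 + 1·165 + 1·45 + 1·9 + 1·1 = 24310.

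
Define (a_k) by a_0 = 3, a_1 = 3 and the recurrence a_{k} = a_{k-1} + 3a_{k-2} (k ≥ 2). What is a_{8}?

1524

The ordinary generating function has denominator 1 - x - 3x^2.
Iterating the recurrence: a_0,…,a_{8} = 3, 3, 12, 21, 57, 120, 291, 651, 1524.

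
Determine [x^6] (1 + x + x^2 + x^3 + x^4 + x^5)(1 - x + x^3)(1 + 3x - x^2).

2

(1 + x + x^2 + x^3 + x^4 + x^5) has coefficients 1,1,1,1,1,1 for degrees 0…5.
(1 - x + x^3) has coefficients 1,-1,0,1,0,0,0 for degrees 0…6.
Finally multiplying by (1 + 3x - x^2), the product of all factors after the first has coefficients 1,2,-4,2,3,-1,0 for degrees 0…6.
[x^6] = 1·0 + 1·(-1) + 1·3 + 1·2 + 1·(-4) + 1·2 = 2.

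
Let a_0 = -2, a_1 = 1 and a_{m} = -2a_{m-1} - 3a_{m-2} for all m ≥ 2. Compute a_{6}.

-56

The ordinary generating function has denominator 1 + 2y + 3y^2.
Iterating the recurrence: a_0,…,a_{6} = -2, 1, 4, -11, 10, 13, -56.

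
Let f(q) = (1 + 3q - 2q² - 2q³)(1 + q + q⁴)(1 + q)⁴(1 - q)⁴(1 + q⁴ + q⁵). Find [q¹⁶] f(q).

(1 + 3q - 2q² - 2q³) has coefficients 1,3,-2,-2 for degrees 0…3.
(1 + q + q⁴) has coefficients 1,1,0,0,1,0,0,0,0,0,0,0,0,0,0,0,0 for degrees 0…16.
Multiplying by (1 + q)⁴ gives running coefficients 1,5,10,10,6,5,6,4,1,0,0,0,0,0,0,0,0 for degrees 0…16.
Multiplying by (1 - q)⁴ gives running coefficients 1,1,-4,-4,7,6,-8,-4,7,1,-4,0,1,0,0,0,0 for degrees 0…16.
Finally multiplying by (1 + q⁴ + q⁵), the product of all factors after the first has coefficients 1,1,-4,-4,8,8,-11,-12,10,14,-6,-12,4,8,-3,-4,1 for degrees 0…16.
[q¹⁶] = 1·1 + 3·(-4) − 2·(-3) − 2·8 = -21.

-21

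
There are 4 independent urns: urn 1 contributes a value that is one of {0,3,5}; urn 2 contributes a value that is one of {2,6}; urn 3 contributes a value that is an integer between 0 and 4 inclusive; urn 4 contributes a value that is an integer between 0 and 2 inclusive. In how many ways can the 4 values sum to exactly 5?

4

The generating function for the choices is (1 + q^3 + q^5)·(q^2 + q^6)·(1 + q + q^2 + q^3 + q^4)·(1 + q + q^2); the count is [q^5].
(1 + q^3 + q^5) has coefficients 1,0,0,1,0,1 for degrees 0…5.
(q^2 + q^6) has coefficients 0,0,1,0,0,0 for degrees 0…5.
Multiplying by (1 + q + q^2 + q^3 + q^4) gives running coefficients 0,0,1,1,1,1 for degrees 0…5.
Finally multiplying by (1 + q + q^2), the product of all factors after the first has coefficients 0,0,1,2,3,3 for degrees 0…5.
[q^5] = 1·3 + 1·1 + 1·0 = 4.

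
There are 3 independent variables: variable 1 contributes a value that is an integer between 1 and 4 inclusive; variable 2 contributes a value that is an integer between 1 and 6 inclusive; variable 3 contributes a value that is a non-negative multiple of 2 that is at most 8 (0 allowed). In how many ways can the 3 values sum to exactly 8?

11

The generating function for the choices is (x + x^2 + x^3 + x^4)·(x + x^2 + x^3 + x^4 + x^5 + x^6)·(1 + x^2 + x^4 + x^6 + x^8); the count is [x^8].
(x + x^2 + x^3 + x^4) has coefficients 0,1,1,1,1 for degrees 0…4.
(x + x^2 + x^3 + x^4 + x^5 + x^6) has coefficients 0,1,1,1,1,1,1,0,0 for degrees 0…8.
Finally multiplying by (1 + x^2 + x^4 + x^6 + x^8), the product of all factors after the first has coefficients 0,1,1,2,2,3,3,3,3 for degrees 0…8.
[x^8] = 1·3 + 1·3 + 1·3 + 1·2 = 11.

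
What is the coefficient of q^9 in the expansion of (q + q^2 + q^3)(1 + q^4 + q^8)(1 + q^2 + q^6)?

(q + q^2 + q^3) has coefficients 0,1,1,1 for degrees 0…3.
(1 + q^4 + q^8) has coefficients 1,0,0,0,1,0,0,0,1,0 for degrees 0…9.
Finally multiplying by (1 + q^2 + q^6), the product of all factors after the first has coefficients 1,0,1,0,1,0,2,0,1,0 for degrees 0…9.
[q^9] = 1·1 + 1·0 + 1·2 = 3.

3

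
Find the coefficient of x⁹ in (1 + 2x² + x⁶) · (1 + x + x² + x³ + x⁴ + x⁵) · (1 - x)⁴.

6

(1 + 2x² + x⁶) has coefficients 1,0,2,0,0,0,1 for degrees 0…6.
(1 + x + x² + x³ + x⁴ + x⁵) has coefficients 1,1,1,1,1,1,0,0,0,0 for degrees 0…9.
Finally multiplying by (1 - x)⁴, the product of all factors after the first has coefficients 1,-3,3,-1,0,0,-1,3,-3,1 for degrees 0…9.
[x⁹] = 1·1 + 2·3 + 1·(-1) = 6.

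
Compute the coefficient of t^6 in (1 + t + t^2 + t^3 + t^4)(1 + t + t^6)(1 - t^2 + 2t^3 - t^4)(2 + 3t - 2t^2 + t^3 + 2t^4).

3

(1 + t + t^2 + t^3 + t^4) has coefficients 1,1,1,1,1 for degrees 0…4.
(1 + t + t^6) has coefficients 1,1,0,0,0,0,1 for degrees 0…6.
Multiplying by (1 - t^2 + 2t^3 - t^4) gives running coefficients 1,1,-1,1,1,-1,1 for degrees 0…6.
Finally multiplying by (2 + 3t - 2t^2 + t^3 + 2t^4), the product of all factors after the first has coefficients 2,5,-1,-2,10,0,-4 for degrees 0…6.
[t^6] = 1·(-4) + 1·0 + 1·10 + 1·(-2) + 1·(-1) = 3.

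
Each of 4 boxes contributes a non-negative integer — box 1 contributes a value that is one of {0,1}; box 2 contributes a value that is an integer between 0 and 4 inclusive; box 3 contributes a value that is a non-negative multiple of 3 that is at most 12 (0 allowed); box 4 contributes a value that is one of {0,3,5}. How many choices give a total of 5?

6

The generating function for the choices is (1 + x)·(1 + x + x^2 + x^3 + x^4)·(1 + x^3 + x^6 + x^9 + x^12)·(1 + x^3 + x^5); the count is [x^5].
(1 + x) has coefficients 1,1 for degrees 0…1.
(1 + x + x^2 + x^3 + x^4) has coefficients 1,1,1,1,1,0 for degrees 0…5.
Multiplying by (1 + x^3 + x^6 + x^9 + x^12) gives running coefficients 1,1,1,2,2,1 for degrees 0…5.
Finally multiplying by (1 + x^3 + x^5), the product of all factors after the first has coefficients 1,1,1,3,3,3 for degrees 0…5.
[x^5] = 1·3 + 1·3 = 6.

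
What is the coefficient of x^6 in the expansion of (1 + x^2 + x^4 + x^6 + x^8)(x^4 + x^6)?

2

(1 + x^2 + x^4 + x^6 + x^8) has coefficients 1,0,1,0,1,0,1 for degrees 0…6.
(x^4 + x^6) has coefficients 0,0,0,0,1,0,1 for degrees 0…6.
[x^6] = 1·1 + 1·1 + 1·0 + 1·0 = 2.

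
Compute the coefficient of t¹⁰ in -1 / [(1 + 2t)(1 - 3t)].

Partial fractions give a closed form: a_n = (-2/5)·(-2)^n + (-3/5)·3^n.
At n = 10: a_10 = -35839.

-35839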